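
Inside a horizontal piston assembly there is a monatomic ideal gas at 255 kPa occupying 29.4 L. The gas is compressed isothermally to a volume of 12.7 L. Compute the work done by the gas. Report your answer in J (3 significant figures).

W ≈ -6290 J

Isothermal: W = nRT ln(V₂/V₁) = P₁V₁ ln(V₂/V₁).
P₁V₁ = (255 kPa)(29.4 L) = 7497 J.
W = 7497 × ln(12.7/29.4) = 7497 × -0.8394
W_by_gas = -6293 J.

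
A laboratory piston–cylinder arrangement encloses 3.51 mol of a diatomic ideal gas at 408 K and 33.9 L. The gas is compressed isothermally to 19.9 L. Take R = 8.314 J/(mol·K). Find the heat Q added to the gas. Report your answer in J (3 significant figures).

Q ≈ -6340 J

Isothermal ⇒ ΔU = 0, so Q = W = nRT ln(V₂/V₁).
Q = (3.51)(8.314)(408) ln(19.9/33.9) = 11906 × -0.5327 = -6342 J.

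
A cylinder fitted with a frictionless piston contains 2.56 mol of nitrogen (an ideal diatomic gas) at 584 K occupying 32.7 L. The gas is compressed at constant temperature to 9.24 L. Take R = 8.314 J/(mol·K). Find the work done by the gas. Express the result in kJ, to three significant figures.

W ≈ -15.7 kJ

Isothermal: W = nRT ln(V₂/V₁).
W = (2.56)(8.314)(584) × ln(9.24/32.7)
  = 12430 × -1.264
W_by_gas = -15709 J.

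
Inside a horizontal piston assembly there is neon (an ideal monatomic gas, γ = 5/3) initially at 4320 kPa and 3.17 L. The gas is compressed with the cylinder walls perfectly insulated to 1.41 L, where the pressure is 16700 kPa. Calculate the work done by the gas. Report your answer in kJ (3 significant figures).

W ≈ -14.8 kJ

Adiabatic: W = (P₁V₁ − P₂V₂)/(γ − 1) with γ = 5/3.
P₁V₁ = 13694 J, P₂V₂ = 23547 J.
W = (13694 − 23547) / 0.6667 = -14779 J.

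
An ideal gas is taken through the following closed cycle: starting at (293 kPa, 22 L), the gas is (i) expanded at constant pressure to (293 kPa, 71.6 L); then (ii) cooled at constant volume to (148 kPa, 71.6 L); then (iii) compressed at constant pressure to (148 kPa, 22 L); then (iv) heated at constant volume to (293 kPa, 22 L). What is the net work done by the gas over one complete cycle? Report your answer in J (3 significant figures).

W_net ≈ 7190 J

Constant-volume legs do no work.
W(i) = (293)(71.6 − 22) = 14533 J; W(iii) = (148)(22 − 71.6) = -7341 J.
W_net = 14533 − 7341 = 7192 J (the clockwise enclosed area).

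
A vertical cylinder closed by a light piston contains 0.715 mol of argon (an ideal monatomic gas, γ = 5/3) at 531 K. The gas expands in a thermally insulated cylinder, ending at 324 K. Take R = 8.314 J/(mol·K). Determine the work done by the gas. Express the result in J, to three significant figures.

Adiabatic ⇒ Q = 0, so W_by = −ΔU = nCᵥ(T₁ − T₂).
Cᵥ = 3R/2 = 12.47 J/(mol·K).
W = (0.715)(12.47)(531 − 324) = 1846 J.

W ≈ 1850 J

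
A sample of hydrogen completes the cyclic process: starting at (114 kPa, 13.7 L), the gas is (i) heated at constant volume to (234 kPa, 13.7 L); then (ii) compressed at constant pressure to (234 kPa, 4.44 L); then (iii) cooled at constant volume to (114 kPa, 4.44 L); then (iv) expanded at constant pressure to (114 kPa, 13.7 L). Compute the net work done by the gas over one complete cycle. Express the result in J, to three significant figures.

W_net ≈ -1110 J

Constant-volume legs do no work.
W(ii) = (234)(4.44 − 13.7) = -2167 J; W(iv) = (114)(13.7 − 4.44) = 1056 J.
W_net = -2167 + 1056 = -1111 J (the counter-clockwise enclosed area).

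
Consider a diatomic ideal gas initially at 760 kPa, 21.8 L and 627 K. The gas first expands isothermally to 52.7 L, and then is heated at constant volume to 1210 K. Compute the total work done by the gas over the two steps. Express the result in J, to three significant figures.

W_total ≈ 14600 J

Step 1 (isothermal): W = P₁V₁ ln(V₂/V₁) = (16568) ln(52.7/21.8) = 14625 J.
Step 2 (isochoric): W = 0 (constant volume).
W_total = 14625 + 0 = 14625 J.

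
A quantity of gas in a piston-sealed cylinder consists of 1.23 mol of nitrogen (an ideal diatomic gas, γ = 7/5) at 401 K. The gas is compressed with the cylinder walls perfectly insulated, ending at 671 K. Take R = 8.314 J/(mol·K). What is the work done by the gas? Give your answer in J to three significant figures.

Adiabatic ⇒ Q = 0, so W_by = −ΔU = nCᵥ(T₁ − T₂).
Cᵥ = 5R/2 = 20.79 J/(mol·K).
W = (1.23)(20.79)(401 − 671) = -6903 J.

W ≈ -6900 J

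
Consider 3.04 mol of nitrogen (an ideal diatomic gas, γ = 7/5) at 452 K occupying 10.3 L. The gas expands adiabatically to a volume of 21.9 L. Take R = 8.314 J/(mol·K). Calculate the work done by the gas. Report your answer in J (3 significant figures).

Adiabatic: TV^(γ−1) = const with γ = 7/5.
T₂ = T₁ (V₁/V₂)^(γ−1) = 452 × (10.3/21.9)^0.4 = 452 × 0.7395 = 334.3 K.
W_by = nCᵥ(T₁ − T₂) = (3.04)(20.79)(452 − 334.3) = 7439 J.

W ≈ 7440 J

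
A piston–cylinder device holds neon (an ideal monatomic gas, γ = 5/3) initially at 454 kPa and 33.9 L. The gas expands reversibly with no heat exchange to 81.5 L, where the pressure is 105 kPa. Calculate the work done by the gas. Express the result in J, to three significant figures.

Adiabatic: W = (P₁V₁ − P₂V₂)/(γ − 1) with γ = 5/3.
P₁V₁ = 15391 J, P₂V₂ = 8558 J.
W = (15391 − 8558) / 0.6667 = 10250 J.

W ≈ 10200 J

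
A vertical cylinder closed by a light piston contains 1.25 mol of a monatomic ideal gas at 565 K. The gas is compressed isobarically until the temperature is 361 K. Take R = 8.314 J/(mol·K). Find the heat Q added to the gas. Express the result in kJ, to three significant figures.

Isobaric: W = nRΔT = (1.25)(8.314)(-204) = -2120 J.
ΔU = nCᵥΔT with Cᵥ = 3R/2: ΔU = (1.25)(12.47)(-204) = -3180 J.
Q = ΔU + W = -3180 − 2120 = -5300 J.

Q ≈ -5.30 kJ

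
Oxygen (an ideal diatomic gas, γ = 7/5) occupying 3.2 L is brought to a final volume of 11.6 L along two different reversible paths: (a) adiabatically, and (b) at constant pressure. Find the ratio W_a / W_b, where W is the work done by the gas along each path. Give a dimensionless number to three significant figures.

Path (a) adiabatic: W = P₁V₁(1 − (V₁/V₂)^(γ−1))/(γ−1) → W_a/(P₁V₁) = 1.006.
Path (b) isobaric: W = P₁(V₂ − V₁) → W_b/(P₁V₁) = 2.625.
W_a / W_b = 1.006 / 2.625 = 0.3834.

W_a / W_b ≈ 0.383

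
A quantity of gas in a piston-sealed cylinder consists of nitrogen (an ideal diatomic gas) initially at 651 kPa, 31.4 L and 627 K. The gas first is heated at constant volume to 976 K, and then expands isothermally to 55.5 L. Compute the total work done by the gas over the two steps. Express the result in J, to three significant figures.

Step 1 (isochoric): W = 0 (constant volume).
After step 1: P = 1013 kPa (V unchanged).
Step 2 (isothermal): W = P₁V₁ ln(V₂/V₁) = (31819) ln(55.5/31.4) = 18124 J.
W_total = 0 + 18124 = 18124 J.

W_total ≈ 18100 J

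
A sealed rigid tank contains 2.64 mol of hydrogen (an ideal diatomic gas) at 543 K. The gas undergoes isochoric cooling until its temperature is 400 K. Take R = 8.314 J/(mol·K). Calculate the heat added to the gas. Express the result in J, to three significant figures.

Constant volume ⇒ W = 0, so Q = ΔU = nCᵥΔT with Cᵥ = 5R/2 = 20.79 J/(mol·K).
ΔU = (2.64)(20.79)(400 − 543) = -7847 J.

Q ≈ -7850 J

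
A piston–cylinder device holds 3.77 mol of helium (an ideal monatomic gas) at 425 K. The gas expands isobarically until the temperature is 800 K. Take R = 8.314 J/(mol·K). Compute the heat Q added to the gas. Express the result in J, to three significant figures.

Isobaric: W = nRΔT = (3.77)(8.314)(375) = 11754 J.
ΔU = nCᵥΔT with Cᵥ = 3R/2: ΔU = (3.77)(12.47)(375) = 17631 J.
Q = ΔU + W = 17631 + 11754 = 29385 J.

Q ≈ 29400 J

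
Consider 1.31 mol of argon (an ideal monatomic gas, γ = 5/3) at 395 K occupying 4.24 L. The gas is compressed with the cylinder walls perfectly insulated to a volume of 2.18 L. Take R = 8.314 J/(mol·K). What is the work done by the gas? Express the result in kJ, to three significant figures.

W ≈ -3.60 kJ

Adiabatic: TV^(γ−1) = const with γ = 5/3.
T₂ = T₁ (V₁/V₂)^(γ−1) = 395 × (4.24/2.18)^0.667 = 395 × 1.558 = 615.5 K.
W_by = nCᵥ(T₁ − T₂) = (1.31)(12.47)(395 − 615.5) = -3602 J.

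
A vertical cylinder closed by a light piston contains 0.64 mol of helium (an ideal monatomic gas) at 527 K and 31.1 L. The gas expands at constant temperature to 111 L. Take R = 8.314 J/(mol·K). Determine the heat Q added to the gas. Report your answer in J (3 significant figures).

Isothermal ⇒ ΔU = 0, so Q = W = nRT ln(V₂/V₁).
Q = (0.64)(8.314)(527) ln(111/31.1) = 2804 × 1.272 = 3568 J.

Q ≈ 3570 J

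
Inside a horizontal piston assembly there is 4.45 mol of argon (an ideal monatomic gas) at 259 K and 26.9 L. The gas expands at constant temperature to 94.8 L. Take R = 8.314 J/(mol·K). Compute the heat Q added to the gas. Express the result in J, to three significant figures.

Q ≈ 12100 J

Isothermal ⇒ ΔU = 0, so Q = W = nRT ln(V₂/V₁).
Q = (4.45)(8.314)(259) ln(94.8/26.9) = 9582 × 1.26 = 12070 J.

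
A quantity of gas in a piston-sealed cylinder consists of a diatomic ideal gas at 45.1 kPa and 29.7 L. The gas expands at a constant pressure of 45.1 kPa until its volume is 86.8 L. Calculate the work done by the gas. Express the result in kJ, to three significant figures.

Isobaric: W = P ΔV.
W = (45.1 kPa)(86.8 − 29.7 L) = (45.1)(57.1) = 2575 J.

W ≈ 2.58 kJ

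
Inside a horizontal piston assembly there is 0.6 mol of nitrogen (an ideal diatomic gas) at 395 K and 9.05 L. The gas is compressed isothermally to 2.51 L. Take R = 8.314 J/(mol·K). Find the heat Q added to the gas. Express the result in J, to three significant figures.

Q ≈ -2530 J

Isothermal ⇒ ΔU = 0, so Q = W = nRT ln(V₂/V₁).
Q = (0.6)(8.314)(395) ln(2.51/9.05) = 1970 × -1.282 = -2527 J.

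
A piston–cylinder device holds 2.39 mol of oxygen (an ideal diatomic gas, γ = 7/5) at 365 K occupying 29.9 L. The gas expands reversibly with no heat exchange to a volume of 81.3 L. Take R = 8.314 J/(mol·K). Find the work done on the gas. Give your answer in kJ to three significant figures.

Adiabatic: TV^(γ−1) = const with γ = 7/5.
T₂ = T₁ (V₁/V₂)^(γ−1) = 365 × (29.9/81.3)^0.4 = 365 × 0.6702 = 244.6 K.
W_by = nCᵥ(T₁ − T₂) = (2.39)(20.79)(365 − 244.6) = 5979 J.
Work on gas = −W_by = -5979 J.

W ≈ -5.98 kJ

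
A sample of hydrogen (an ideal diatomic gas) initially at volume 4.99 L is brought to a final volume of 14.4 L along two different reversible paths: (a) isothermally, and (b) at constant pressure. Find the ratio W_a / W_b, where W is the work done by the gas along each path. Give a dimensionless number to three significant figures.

Path (a) isothermal: W = P₁V₁ ln(V₂/V₁) → W_a/(P₁V₁) = 1.06.
Path (b) isobaric: W = P₁(V₂ − V₁) → W_b/(P₁V₁) = 1.886.
W_a / W_b = 1.06 / 1.886 = 0.562.

W_a / W_b ≈ 0.562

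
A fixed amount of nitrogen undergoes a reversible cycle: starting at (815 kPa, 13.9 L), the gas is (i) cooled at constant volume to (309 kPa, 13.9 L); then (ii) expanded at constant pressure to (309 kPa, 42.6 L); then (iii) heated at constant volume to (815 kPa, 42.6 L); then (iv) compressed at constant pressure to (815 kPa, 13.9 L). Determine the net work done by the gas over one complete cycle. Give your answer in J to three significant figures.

W_net ≈ -14500 J

Constant-volume legs do no work.
W(ii) = (309)(42.6 − 13.9) = 8868 J; W(iv) = (815)(13.9 − 42.6) = -23391 J.
W_net = 8868 − 23391 = -14522 J (the counter-clockwise enclosed area).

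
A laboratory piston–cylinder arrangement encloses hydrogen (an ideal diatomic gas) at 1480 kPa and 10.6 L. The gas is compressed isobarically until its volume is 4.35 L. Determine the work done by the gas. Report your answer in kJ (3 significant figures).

W ≈ -9.25 kJ

Isobaric: W = P ΔV.
W = (1480 kPa)(4.35 − 10.6 L) = (1480)(-6.25) = -9250 J.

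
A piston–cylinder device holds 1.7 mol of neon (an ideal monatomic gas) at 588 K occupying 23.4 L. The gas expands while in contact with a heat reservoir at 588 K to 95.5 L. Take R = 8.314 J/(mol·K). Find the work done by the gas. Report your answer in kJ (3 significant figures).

W ≈ 11.7 kJ

Isothermal: W = nRT ln(V₂/V₁).
W = (1.7)(8.314)(588) × ln(95.5/23.4)
  = 8311 × 1.406
W_by_gas = 11688 J.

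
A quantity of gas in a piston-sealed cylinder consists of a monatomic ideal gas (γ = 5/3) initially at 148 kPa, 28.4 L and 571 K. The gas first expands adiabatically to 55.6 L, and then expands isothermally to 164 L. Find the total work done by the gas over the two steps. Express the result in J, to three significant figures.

W_total ≈ 5180 J

Step 1 (adiabatic): W = (P₁V₁ − P₂V₂)/(γ−1) = (4203 − 2686)/0.667 = 2276 J.
After step 1: P = 48.31 kPa, V = 55.6 L, T = 364.9 K.
Step 2 (isothermal): W = P₁V₁ ln(V₂/V₁) = (2686) ln(164/55.6) = 2905 J.
W_total = 2276 + 2905 = 5181 J.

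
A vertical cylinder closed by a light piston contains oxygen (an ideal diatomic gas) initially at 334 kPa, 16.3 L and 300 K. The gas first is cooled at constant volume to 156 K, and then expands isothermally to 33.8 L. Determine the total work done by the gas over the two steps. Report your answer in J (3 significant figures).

W_total ≈ 2060 J

Step 1 (isochoric): W = 0 (constant volume).
After step 1: P = 173.7 kPa (V unchanged).
Step 2 (isothermal): W = P₁V₁ ln(V₂/V₁) = (2831) ln(33.8/16.3) = 2065 J.
W_total = 0 + 2065 = 2065 J.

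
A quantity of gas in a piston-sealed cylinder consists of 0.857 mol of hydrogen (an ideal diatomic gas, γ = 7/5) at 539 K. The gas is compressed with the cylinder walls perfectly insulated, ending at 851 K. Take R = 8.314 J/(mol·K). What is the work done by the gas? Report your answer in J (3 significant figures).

Adiabatic ⇒ Q = 0, so W_by = −ΔU = nCᵥ(T₁ − T₂).
Cᵥ = 5R/2 = 20.79 J/(mol·K).
W = (0.857)(20.79)(539 − 851) = -5558 J.

W ≈ -5560 J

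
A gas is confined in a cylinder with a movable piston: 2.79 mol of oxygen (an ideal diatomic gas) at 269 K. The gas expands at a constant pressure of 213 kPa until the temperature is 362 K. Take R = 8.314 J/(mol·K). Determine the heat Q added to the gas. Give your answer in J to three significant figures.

Isobaric: W = nRΔT = (2.79)(8.314)(93) = 2157 J.
ΔU = nCᵥΔT with Cᵥ = 5R/2: ΔU = (2.79)(20.79)(93) = 5393 J.
Q = ΔU + W = 5393 + 2157 = 7550 J.

Q ≈ 7550 J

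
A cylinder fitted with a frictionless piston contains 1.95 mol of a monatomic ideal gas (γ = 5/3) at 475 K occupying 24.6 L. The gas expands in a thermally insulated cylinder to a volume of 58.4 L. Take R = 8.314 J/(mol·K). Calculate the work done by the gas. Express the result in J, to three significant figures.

Adiabatic: TV^(γ−1) = const with γ = 5/3.
T₂ = T₁ (V₁/V₂)^(γ−1) = 475 × (24.6/58.4)^0.667 = 475 × 0.5619 = 266.9 K.
W_by = nCᵥ(T₁ − T₂) = (1.95)(12.47)(475 − 266.9) = 5060 J.

W ≈ 5060 J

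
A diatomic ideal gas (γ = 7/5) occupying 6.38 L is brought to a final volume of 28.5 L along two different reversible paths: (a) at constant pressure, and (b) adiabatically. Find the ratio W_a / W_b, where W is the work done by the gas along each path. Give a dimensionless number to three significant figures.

Path (a) isobaric: W = P₁(V₂ − V₁) → W_a/(P₁V₁) = 3.467.
Path (b) adiabatic: W = P₁V₁(1 − (V₁/V₂)^(γ−1))/(γ−1) → W_b/(P₁V₁) = 1.126.
W_a / W_b = 3.467 / 1.126 = 3.079.

W_a / W_b ≈ 3.08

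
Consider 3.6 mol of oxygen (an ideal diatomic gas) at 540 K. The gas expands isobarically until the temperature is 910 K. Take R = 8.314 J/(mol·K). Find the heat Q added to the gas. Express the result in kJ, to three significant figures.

Isobaric: W = nRΔT = (3.6)(8.314)(370) = 11074 J.
ΔU = nCᵥΔT with Cᵥ = 5R/2: ΔU = (3.6)(20.79)(370) = 27686 J.
Q = ΔU + W = 27686 + 11074 = 38760 J.

Q ≈ 38.8 kJ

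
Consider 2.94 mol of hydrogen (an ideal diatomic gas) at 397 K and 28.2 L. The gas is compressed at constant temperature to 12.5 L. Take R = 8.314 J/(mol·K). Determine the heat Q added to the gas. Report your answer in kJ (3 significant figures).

Q ≈ -7.90 kJ

Isothermal ⇒ ΔU = 0, so Q = W = nRT ln(V₂/V₁).
Q = (2.94)(8.314)(397) ln(12.5/28.2) = 9704 × -0.8136 = -7895 J.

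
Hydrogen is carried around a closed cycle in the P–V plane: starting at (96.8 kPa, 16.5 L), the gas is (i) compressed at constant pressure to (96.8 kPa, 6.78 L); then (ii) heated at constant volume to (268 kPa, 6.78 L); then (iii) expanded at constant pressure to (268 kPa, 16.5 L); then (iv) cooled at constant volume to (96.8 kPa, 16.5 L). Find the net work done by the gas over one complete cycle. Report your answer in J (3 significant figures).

Constant-volume legs do no work.
W(i) = (96.8)(6.78 − 16.5) = -940.9 J; W(iii) = (268)(16.5 − 6.78) = 2605 J.
W_net = -940.9 + 2605 = 1664 J (the clockwise enclosed area).

W_net ≈ 1660 J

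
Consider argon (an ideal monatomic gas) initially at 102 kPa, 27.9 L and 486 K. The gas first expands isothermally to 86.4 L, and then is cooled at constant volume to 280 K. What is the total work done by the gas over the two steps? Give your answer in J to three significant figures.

Step 1 (isothermal): W = P₁V₁ ln(V₂/V₁) = (2846) ln(86.4/27.9) = 3217 J.
Step 2 (isochoric): W = 0 (constant volume).
W_total = 3217 + 0 = 3217 J.

W_total ≈ 3220 J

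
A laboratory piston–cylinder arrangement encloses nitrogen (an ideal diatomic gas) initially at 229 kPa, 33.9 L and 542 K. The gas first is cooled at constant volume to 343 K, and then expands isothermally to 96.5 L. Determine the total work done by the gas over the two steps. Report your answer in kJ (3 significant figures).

W_total ≈ 5.14 kJ

Step 1 (isochoric): W = 0 (constant volume).
After step 1: P = 144.9 kPa (V unchanged).
Step 2 (isothermal): W = P₁V₁ ln(V₂/V₁) = (4913) ln(96.5/33.9) = 5139 J.
W_total = 0 + 5139 = 5139 J.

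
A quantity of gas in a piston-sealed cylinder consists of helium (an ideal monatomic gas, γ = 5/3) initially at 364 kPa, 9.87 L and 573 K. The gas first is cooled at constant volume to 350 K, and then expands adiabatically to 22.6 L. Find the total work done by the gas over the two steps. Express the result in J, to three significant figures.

W_total ≈ 1400 J

Step 1 (isochoric): W = 0 (constant volume).
After step 1: P = 222.3 kPa (V unchanged).
Step 2 (adiabatic): W = (P₁V₁ − P₂V₂)/(γ−1) = (2194 − 1263)/0.667 = 1397 J.
W_total = 0 + 1397 = 1397 J.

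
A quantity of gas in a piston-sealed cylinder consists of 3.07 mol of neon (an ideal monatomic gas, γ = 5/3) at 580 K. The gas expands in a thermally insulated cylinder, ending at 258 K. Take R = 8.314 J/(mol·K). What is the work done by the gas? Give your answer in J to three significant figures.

Adiabatic ⇒ Q = 0, so W_by = −ΔU = nCᵥ(T₁ − T₂).
Cᵥ = 3R/2 = 12.47 J/(mol·K).
W = (3.07)(12.47)(580 − 258) = 12328 J.

W ≈ 12300 J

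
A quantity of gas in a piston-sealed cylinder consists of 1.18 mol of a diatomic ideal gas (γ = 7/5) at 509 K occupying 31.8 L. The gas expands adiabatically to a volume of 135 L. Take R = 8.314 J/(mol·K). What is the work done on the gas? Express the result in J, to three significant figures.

Adiabatic: TV^(γ−1) = const with γ = 7/5.
T₂ = T₁ (V₁/V₂)^(γ−1) = 509 × (31.8/135)^0.4 = 509 × 0.5608 = 285.5 K.
W_by = nCᵥ(T₁ − T₂) = (1.18)(20.79)(509 − 285.5) = 5482 J.
Work on gas = −W_by = -5482 J.

W ≈ -5480 J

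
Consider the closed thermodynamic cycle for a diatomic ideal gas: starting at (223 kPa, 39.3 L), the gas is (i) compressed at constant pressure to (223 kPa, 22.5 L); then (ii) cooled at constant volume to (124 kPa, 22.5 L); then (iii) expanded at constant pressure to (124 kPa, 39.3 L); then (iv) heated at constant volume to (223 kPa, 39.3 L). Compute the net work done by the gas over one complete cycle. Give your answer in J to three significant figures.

Constant-volume legs do no work.
W(i) = (223)(22.5 − 39.3) = -3746 J; W(iii) = (124)(39.3 − 22.5) = 2083 J.
W_net = -3746 + 2083 = -1663 J (the counter-clockwise enclosed area).

W_net ≈ -1660 J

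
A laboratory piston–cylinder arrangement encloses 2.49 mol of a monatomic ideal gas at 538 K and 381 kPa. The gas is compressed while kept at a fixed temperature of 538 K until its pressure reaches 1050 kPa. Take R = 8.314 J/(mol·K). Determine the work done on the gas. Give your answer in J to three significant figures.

Isothermal process: W = nRT ln(V₂/V₁) = nRT ln(P₁/P₂).
W = (2.49)(8.314)(538) × ln(381/1050)
  = 11138 × ln(0.3629) = 11138 × -1.014
W_by_gas = -11291 J; work on gas = −W_by = 11291 J.

W ≈ 11300 J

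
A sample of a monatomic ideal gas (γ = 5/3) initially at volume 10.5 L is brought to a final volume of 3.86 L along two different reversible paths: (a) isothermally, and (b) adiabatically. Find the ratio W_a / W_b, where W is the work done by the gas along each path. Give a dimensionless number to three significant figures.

Path (a) isothermal: W = P₁V₁ ln(V₂/V₁) → W_a/(P₁V₁) = -1.001.
Path (b) adiabatic: W = P₁V₁(1 − (V₁/V₂)^(γ−1))/(γ−1) → W_b/(P₁V₁) = -1.423.
W_a / W_b = -1.001 / -1.423 = 0.7032.

W_a / W_b ≈ 0.703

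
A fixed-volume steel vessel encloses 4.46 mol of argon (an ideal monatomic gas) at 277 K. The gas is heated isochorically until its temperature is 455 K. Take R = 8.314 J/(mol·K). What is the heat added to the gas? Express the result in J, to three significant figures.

Constant volume ⇒ W = 0, so Q = ΔU = nCᵥΔT with Cᵥ = 3R/2 = 12.47 J/(mol·K).
ΔU = (4.46)(12.47)(455 − 277) = 9900 J.

Q ≈ 9900 J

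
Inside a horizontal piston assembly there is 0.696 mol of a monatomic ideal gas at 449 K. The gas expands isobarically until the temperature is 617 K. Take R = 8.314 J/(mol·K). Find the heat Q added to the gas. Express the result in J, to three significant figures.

Q ≈ 2430 J

Isobaric: W = nRΔT = (0.696)(8.314)(168) = 972.1 J.
ΔU = nCᵥΔT with Cᵥ = 3R/2: ΔU = (0.696)(12.47)(168) = 1458 J.
Q = ΔU + W = 1458 + 972.1 = 2430 J.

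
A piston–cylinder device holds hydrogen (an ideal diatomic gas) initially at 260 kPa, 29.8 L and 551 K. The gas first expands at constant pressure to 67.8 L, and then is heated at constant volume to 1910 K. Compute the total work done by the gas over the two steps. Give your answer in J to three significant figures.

W_total ≈ 9880 J

Step 1 (isobaric): W = PΔV = (260 kPa)(67.8 − 29.8 L) = 9880 J.
Step 2 (isochoric): W = 0 (constant volume).
W_total = 9880 + 0 = 9880 J.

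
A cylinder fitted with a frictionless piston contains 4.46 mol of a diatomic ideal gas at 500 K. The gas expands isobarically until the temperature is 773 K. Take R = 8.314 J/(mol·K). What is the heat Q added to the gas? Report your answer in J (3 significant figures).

Q ≈ 35400 J

Isobaric: W = nRΔT = (4.46)(8.314)(273) = 10123 J.
ΔU = nCᵥΔT with Cᵥ = 5R/2: ΔU = (4.46)(20.79)(273) = 25307 J.
Q = ΔU + W = 25307 + 10123 = 35430 J.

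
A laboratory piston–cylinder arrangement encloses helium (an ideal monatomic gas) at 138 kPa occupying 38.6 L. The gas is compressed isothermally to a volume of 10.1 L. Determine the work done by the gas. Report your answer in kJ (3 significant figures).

Isothermal: W = nRT ln(V₂/V₁) = P₁V₁ ln(V₂/V₁).
P₁V₁ = (138 kPa)(38.6 L) = 5327 J.
W = 5327 × ln(10.1/38.6) = 5327 × -1.341
W_by_gas = -7142 J.

W ≈ -7.14 kJ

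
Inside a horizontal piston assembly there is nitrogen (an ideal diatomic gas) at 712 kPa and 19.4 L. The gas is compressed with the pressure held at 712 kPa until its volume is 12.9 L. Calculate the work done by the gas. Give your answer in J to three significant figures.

Isobaric: W = P ΔV.
W = (712 kPa)(12.9 − 19.4 L) = (712)(-6.5) = -4628 J.

W ≈ -4630 J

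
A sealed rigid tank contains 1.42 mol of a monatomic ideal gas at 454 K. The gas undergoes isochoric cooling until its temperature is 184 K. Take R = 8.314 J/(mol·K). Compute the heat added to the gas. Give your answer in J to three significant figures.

Q ≈ -4780 J

Constant volume ⇒ W = 0, so Q = ΔU = nCᵥΔT with Cᵥ = 3R/2 = 12.47 J/(mol·K).
ΔU = (1.42)(12.47)(184 − 454) = -4781 J.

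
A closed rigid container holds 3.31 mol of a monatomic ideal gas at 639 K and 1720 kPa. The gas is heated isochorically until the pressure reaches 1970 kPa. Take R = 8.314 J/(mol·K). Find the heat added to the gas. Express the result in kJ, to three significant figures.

Q ≈ 3.83 kJ

Constant volume ⇒ W = 0, so Q = ΔU = nCᵥΔT with Cᵥ = 3R/2 = 12.47 J/(mol·K).
At constant V, T₂/T₁ = P₂/P₁ ⇒ ΔT = T₁(P₂/P₁ − 1) = 639·(1970/1720 − 1) = 92.88 K.
ΔU = (3.31)(12.47)(92.88) = 3834 J.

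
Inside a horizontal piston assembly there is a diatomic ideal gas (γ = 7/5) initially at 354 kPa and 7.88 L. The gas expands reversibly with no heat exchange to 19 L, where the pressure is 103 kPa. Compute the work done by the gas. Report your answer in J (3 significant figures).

Adiabatic: W = (P₁V₁ − P₂V₂)/(γ − 1) with γ = 7/5.
P₁V₁ = 2790 J, P₂V₂ = 1957 J.
W = (2790 − 1957) / 0.4 = 2081 J.

W ≈ 2080 J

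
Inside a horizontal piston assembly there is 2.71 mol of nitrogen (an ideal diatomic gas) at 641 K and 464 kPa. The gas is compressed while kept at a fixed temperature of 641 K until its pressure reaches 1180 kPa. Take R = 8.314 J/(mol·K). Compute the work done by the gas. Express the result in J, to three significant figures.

Isothermal process: W = nRT ln(V₂/V₁) = nRT ln(P₁/P₂).
W = (2.71)(8.314)(641) × ln(464/1180)
  = 14442 × ln(0.3932) = 14442 × -0.9334
W_by_gas = -13480 J.

W ≈ -13500 J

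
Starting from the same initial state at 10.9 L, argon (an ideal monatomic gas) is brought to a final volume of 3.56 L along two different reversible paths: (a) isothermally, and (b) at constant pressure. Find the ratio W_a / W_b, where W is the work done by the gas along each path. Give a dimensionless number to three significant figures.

Path (a) isothermal: W = P₁V₁ ln(V₂/V₁) → W_a/(P₁V₁) = -1.119.
Path (b) isobaric: W = P₁(V₂ − V₁) → W_b/(P₁V₁) = -0.6734.
W_a / W_b = -1.119 / -0.6734 = 1.662.

W_a / W_b ≈ 1.66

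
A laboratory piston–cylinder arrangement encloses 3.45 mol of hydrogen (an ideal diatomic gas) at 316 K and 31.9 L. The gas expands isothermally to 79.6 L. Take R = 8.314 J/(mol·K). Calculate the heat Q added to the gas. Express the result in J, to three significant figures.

Q ≈ 8290 J

Isothermal ⇒ ΔU = 0, so Q = W = nRT ln(V₂/V₁).
Q = (3.45)(8.314)(316) ln(79.6/31.9) = 9064 × 0.9144 = 8288 J.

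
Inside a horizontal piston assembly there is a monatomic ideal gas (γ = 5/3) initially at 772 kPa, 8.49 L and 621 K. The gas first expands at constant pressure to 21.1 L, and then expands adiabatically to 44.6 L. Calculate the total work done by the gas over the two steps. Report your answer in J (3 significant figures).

Step 1 (isobaric): W = PΔV = (772 kPa)(21.1 − 8.49 L) = 9735 J.
After step 1: P = 772 kPa, V = 21.1 L, T = 1543 K.
Step 2 (adiabatic): W = (P₁V₁ − P₂V₂)/(γ−1) = (16289 − 9890)/0.667 = 9599 J.
W_total = 9735 + 9599 = 19334 J.

W_total ≈ 19300 J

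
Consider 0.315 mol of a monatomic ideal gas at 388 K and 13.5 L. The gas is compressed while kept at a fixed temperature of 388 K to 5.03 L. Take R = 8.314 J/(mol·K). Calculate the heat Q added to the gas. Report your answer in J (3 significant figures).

Isothermal ⇒ ΔU = 0, so Q = W = nRT ln(V₂/V₁).
Q = (0.315)(8.314)(388) ln(5.03/13.5) = 1016 × -0.9873 = -1003 J.

Q ≈ -1000 J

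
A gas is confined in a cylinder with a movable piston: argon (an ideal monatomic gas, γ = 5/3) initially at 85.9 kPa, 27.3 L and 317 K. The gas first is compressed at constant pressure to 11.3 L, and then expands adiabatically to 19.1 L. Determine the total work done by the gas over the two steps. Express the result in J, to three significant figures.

Step 1 (isobaric): W = PΔV = (85.9 kPa)(11.3 − 27.3 L) = -1374 J.
After step 1: P = 85.9 kPa, V = 11.3 L, T = 131.2 K.
Step 2 (adiabatic): W = (P₁V₁ − P₂V₂)/(γ−1) = (970.7 − 684.1)/0.667 = 429.9 J.
W_total = -1374 + 429.9 = -944.5 J.

W_total ≈ -945 J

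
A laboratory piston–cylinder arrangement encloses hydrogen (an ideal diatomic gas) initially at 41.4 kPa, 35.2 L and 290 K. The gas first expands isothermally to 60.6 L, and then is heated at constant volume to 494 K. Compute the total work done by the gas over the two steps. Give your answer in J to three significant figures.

Step 1 (isothermal): W = P₁V₁ ln(V₂/V₁) = (1457) ln(60.6/35.2) = 791.7 J.
Step 2 (isochoric): W = 0 (constant volume).
W_total = 791.7 + 0 = 791.7 J.

W_total ≈ 792 J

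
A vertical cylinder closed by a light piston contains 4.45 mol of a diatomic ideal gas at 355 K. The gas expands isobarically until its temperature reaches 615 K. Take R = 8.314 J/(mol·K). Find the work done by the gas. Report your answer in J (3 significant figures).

Isobaric: W = P ΔV = nR ΔT.
W = (4.45)(8.314)(615 − 355) = 9619 J.

W ≈ 9620 J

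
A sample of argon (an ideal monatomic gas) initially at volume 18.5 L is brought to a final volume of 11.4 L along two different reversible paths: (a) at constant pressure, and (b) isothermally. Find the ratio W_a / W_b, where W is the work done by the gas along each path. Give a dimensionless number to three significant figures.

W_a / W_b ≈ 0.793

Path (a) isobaric: W = P₁(V₂ − V₁) → W_a/(P₁V₁) = -0.3838.
Path (b) isothermal: W = P₁V₁ ln(V₂/V₁) → W_b/(P₁V₁) = -0.4842.
W_a / W_b = -0.3838 / -0.4842 = 0.7927.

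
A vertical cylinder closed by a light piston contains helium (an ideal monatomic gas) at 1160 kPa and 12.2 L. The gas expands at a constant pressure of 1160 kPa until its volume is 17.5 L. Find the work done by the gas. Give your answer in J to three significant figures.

Isobaric: W = P ΔV.
W = (1160 kPa)(17.5 − 12.2 L) = (1160)(5.3) = 6148 J.

W ≈ 6150 J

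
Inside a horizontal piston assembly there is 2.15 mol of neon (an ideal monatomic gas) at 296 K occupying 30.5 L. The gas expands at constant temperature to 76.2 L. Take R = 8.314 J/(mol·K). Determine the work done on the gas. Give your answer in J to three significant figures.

Isothermal: W = nRT ln(V₂/V₁).
W = (2.15)(8.314)(296) × ln(76.2/30.5)
  = 5291 × 0.9156
W_by_gas = 4845 J; work on gas = −W_by = -4845 J.

W ≈ -4840 J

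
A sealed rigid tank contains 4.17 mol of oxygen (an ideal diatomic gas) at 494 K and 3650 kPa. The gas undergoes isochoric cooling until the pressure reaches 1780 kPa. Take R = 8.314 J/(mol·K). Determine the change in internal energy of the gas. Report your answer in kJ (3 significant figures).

ΔU ≈ -21.9 kJ

Constant volume ⇒ W = 0, so Q = ΔU = nCᵥΔT with Cᵥ = 5R/2 = 20.79 J/(mol·K).
At constant V, T₂/T₁ = P₂/P₁ ⇒ ΔT = T₁(P₂/P₁ − 1) = 494·(1780/3650 − 1) = -253.1 K.
ΔU = (4.17)(20.79)(-253.1) = -21936 J.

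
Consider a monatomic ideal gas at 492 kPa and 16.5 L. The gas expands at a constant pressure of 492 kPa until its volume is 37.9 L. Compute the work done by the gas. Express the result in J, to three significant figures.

Isobaric: W = P ΔV.
W = (492 kPa)(37.9 − 16.5 L) = (492)(21.4) = 10529 J.

W ≈ 10500 J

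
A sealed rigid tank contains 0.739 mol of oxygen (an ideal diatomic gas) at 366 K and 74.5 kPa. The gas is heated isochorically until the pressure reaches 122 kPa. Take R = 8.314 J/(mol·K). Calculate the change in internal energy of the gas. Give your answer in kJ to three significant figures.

Constant volume ⇒ W = 0, so Q = ΔU = nCᵥΔT with Cᵥ = 5R/2 = 20.79 J/(mol·K).
At constant V, T₂/T₁ = P₂/P₁ ⇒ ΔT = T₁(P₂/P₁ − 1) = 366·(122/74.5 − 1) = 233.4 K.
ΔU = (0.739)(20.79)(233.4) = 3584 J.

ΔU ≈ 3.58 kJ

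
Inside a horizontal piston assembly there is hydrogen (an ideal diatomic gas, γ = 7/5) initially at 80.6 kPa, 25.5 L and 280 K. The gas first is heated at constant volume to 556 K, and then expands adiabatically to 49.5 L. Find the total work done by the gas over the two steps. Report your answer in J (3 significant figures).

Step 1 (isochoric): W = 0 (constant volume).
After step 1: P = 160 kPa (V unchanged).
Step 2 (adiabatic): W = (P₁V₁ − P₂V₂)/(γ−1) = (4081 − 3130)/0.4 = 2378 J.
W_total = 0 + 2378 = 2378 J.

W_total ≈ 2380 J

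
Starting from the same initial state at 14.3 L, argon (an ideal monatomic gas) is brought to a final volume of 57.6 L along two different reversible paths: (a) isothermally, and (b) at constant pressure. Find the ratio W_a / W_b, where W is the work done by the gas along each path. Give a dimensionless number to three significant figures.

Path (a) isothermal: W = P₁V₁ ln(V₂/V₁) → W_a/(P₁V₁) = 1.393.
Path (b) isobaric: W = P₁(V₂ − V₁) → W_b/(P₁V₁) = 3.028.
W_a / W_b = 1.393 / 3.028 = 0.4601.

W_a / W_b ≈ 0.460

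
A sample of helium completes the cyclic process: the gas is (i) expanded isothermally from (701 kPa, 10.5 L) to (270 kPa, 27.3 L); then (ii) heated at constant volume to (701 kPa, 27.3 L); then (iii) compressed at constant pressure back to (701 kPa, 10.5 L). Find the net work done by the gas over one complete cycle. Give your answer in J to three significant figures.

Leg (i): W = PᵢVᵢ ln(V_f/Vᵢ) = (7360) ln(27.3/10.5) = 7033 J.
Leg (ii): W = 0.
Leg (iii): W = PΔV = (701)(10.5 − 27.3) = -11777 J.
W_net = 7033 − 11777 = -4744 J.

W_net ≈ -4740 J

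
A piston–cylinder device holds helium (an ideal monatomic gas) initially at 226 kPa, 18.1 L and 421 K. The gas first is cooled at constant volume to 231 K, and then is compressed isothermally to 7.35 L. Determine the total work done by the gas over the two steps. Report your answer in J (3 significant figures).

Step 1 (isochoric): W = 0 (constant volume).
After step 1: P = 124 kPa (V unchanged).
Step 2 (isothermal): W = P₁V₁ ln(V₂/V₁) = (2244) ln(7.35/18.1) = -2023 J.
W_total = 0 − 2023 = -2023 J.

W_total ≈ -2020 J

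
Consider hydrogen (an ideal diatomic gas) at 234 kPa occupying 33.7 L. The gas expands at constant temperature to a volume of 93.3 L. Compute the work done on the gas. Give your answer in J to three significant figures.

W ≈ -8030 J

Isothermal: W = nRT ln(V₂/V₁) = P₁V₁ ln(V₂/V₁).
P₁V₁ = (234 kPa)(33.7 L) = 7886 J.
W = 7886 × ln(93.3/33.7) = 7886 × 1.018
W_by_gas = 8030 J; work on gas = −W_by = -8030 J.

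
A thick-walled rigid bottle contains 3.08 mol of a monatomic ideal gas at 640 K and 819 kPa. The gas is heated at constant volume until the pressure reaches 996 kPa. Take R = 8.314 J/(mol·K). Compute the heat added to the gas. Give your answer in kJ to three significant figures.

Q ≈ 5.31 kJ

Constant volume ⇒ W = 0, so Q = ΔU = nCᵥΔT with Cᵥ = 3R/2 = 12.47 J/(mol·K).
At constant V, T₂/T₁ = P₂/P₁ ⇒ ΔT = T₁(P₂/P₁ − 1) = 640·(996/819 − 1) = 138.3 K.
ΔU = (3.08)(12.47)(138.3) = 5313 J.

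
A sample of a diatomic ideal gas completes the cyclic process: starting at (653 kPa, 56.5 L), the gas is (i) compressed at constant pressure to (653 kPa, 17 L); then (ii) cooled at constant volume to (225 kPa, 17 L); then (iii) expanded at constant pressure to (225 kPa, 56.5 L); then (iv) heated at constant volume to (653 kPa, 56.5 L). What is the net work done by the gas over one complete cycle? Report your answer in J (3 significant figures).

W_net ≈ -16900 J

Constant-volume legs do no work.
W(i) = (653)(17 − 56.5) = -25794 J; W(iii) = (225)(56.5 − 17) = 8888 J.
W_net = -25794 + 8888 = -16906 J (the counter-clockwise enclosed area).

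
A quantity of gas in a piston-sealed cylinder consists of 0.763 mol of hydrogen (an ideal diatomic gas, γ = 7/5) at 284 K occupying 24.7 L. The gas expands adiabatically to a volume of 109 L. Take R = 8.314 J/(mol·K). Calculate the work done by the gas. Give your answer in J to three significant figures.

Adiabatic: TV^(γ−1) = const with γ = 7/5.
T₂ = T₁ (V₁/V₂)^(γ−1) = 284 × (24.7/109)^0.4 = 284 × 0.5522 = 156.8 K.
W_by = nCᵥ(T₁ − T₂) = (0.763)(20.79)(284 − 156.8) = 2017 J.

W ≈ 2020 J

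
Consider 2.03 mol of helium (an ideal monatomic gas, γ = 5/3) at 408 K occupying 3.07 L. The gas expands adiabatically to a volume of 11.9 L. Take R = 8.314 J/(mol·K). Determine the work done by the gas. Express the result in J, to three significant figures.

Adiabatic: TV^(γ−1) = const with γ = 5/3.
T₂ = T₁ (V₁/V₂)^(γ−1) = 408 × (3.07/11.9)^0.667 = 408 × 0.4053 = 165.3 K.
W_by = nCᵥ(T₁ − T₂) = (2.03)(12.47)(408 − 165.3) = 6143 J.

W ≈ 6140 J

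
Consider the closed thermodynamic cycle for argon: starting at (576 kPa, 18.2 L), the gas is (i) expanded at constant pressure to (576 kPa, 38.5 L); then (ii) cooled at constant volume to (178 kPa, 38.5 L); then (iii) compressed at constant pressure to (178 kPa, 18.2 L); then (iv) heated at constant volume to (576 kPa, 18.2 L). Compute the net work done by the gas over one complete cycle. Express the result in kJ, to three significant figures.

Constant-volume legs do no work.
W(i) = (576)(38.5 − 18.2) = 11693 J; W(iii) = (178)(18.2 − 38.5) = -3613 J.
W_net = 11693 − 3613 = 8079 J (the clockwise enclosed area).

W_net ≈ 8.08 kJ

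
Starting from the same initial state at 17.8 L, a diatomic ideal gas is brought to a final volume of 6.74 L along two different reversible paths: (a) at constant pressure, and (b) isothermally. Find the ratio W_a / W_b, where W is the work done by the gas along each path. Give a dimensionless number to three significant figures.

Path (a) isobaric: W = P₁(V₂ − V₁) → W_a/(P₁V₁) = -0.6213.
Path (b) isothermal: W = P₁V₁ ln(V₂/V₁) → W_b/(P₁V₁) = -0.9711.
W_a / W_b = -0.6213 / -0.9711 = 0.6398.

W_a / W_b ≈ 0.640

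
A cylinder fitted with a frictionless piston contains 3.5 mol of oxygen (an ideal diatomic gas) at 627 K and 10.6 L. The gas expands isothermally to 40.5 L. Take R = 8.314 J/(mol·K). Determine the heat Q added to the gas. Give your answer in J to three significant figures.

Q ≈ 24500 J

Isothermal ⇒ ΔU = 0, so Q = W = nRT ln(V₂/V₁).
Q = (3.5)(8.314)(627) ln(40.5/10.6) = 18245 × 1.34 = 24457 J.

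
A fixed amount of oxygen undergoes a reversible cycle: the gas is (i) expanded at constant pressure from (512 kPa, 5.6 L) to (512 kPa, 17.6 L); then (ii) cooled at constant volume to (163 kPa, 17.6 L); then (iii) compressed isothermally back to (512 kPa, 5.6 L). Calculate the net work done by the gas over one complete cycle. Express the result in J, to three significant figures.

Leg (i): W = PΔV = (512)(17.6 − 5.6) = 6144 J.
Leg (ii): W = 0.
Leg (iii): W = PᵢVᵢ ln(V_f/Vᵢ) = (2869) ln(5.6/17.6) = -3285 J.
W_net = 6144 − 3285 = 2859 J.

W_net ≈ 2860 J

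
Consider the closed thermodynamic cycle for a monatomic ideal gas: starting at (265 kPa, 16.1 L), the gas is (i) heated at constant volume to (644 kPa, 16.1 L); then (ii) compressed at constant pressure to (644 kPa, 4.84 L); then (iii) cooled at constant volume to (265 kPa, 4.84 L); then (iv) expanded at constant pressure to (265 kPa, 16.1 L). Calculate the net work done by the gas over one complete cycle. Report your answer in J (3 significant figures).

Constant-volume legs do no work.
W(ii) = (644)(4.84 − 16.1) = -7251 J; W(iv) = (265)(16.1 − 4.84) = 2984 J.
W_net = -7251 + 2984 = -4268 J (the counter-clockwise enclosed area).

W_net ≈ -4270 J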